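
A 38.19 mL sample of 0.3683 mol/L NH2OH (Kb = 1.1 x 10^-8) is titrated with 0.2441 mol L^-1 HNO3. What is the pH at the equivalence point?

3.44

n(NH2OH) = 0.3683 x 0.03819 = 0.01407 mol; V(HNO3) at equivalence = 0.01407/0.2441 = 0.05762 L.
At equivalence the base is fully converted to NH3OH+; total volume = 0.09581 L, so [NH3OH+] = 0.01407/0.09581 = 0.1468 M.
Ka(NH3OH+) = Kw/Kb = 1.0e-14 / 1.1 x 10^-8 = 9.09e-7.
[H^+] = sqrt(Ka x [NH3OH+]) = sqrt(9.09e-7 x 0.1468) = 0.000365 M.
pH = -log(0.000365) = 3.44.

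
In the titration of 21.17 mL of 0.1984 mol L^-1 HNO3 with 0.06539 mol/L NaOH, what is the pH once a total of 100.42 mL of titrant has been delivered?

12.29

n(acid) = 0.1984 x 0.02117 = 0.004200 mol; n(NaOH) added = 0.06539 x 0.1004 = 0.006566 mol.
Base is in excess by 0.006566 - 0.004200 = 0.002366 mol in a total volume of 0.1216 L.
[OH^-] = 0.002366/0.1216 = 0.01946 M, so pOH = 1.71 and pH = 14.00 - 1.71 = 12.29.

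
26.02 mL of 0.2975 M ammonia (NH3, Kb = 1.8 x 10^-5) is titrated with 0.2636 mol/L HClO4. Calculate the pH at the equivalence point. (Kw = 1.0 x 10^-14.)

n(NH3) = 0.2975 x 0.02602 = 0.007741 mol; V(HClO4) at equivalence = 0.007741/0.2636 = 0.02937 L.
At equivalence the base is fully converted to NH4+; total volume = 0.05539 L, so [NH4+] = 0.007741/0.05539 = 0.1398 M.
Ka(NH4+) = Kw/Kb = 1.0e-14 / 1.8 x 10^-5 = 5.56e-10.
[H^+] = sqrt(Ka x [NH4+]) = sqrt(5.56e-10 x 0.1398) = 8.81e-6 M.
pH = -log(8.81e-6) = 5.05.

5.05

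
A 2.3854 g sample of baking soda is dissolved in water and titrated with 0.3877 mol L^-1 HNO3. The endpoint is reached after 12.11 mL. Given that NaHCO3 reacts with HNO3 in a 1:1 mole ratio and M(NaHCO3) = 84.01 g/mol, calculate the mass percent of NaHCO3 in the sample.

16.5%

n(HNO3) = 0.3877 x 0.01211 = 0.004695 mol.
n(NaHCO3) = 0.004695 / 1 = 0.004695 mol.
mass of NaHCO3 = 0.004695 x 84.01 = 0.3944 g.
% purity = 0.3944 / 2.3854 x 100 = 16.5%.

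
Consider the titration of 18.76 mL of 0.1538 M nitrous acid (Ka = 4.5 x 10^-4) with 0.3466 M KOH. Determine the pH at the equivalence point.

n(HNO2) = 0.1538 x 0.01876 = 0.002885 mol; V(KOH) at equivalence = 0.002885/0.3466 = 0.008325 L.
At equivalence all the acid is converted to NO2-; total volume = 0.01876 + 0.008325 = 0.02708 L, so [NO2-] = 0.002885/0.02708 = 0.1065 M.
Kb = Kw/Ka = 1.0e-14 / 4.5 x 10^-4 = 2.22e-11.
[OH^-] = sqrt(Kb x [NO2-]) = sqrt(2.22e-11 x 0.1065) = 1.54e-6 M.
pOH = 5.81, so pH = 14.00 - 5.81 = 8.19.

8.19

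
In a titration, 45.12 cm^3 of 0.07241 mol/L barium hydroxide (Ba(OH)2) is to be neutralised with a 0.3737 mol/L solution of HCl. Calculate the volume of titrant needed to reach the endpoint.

n(Ba(OH)2) = 0.07241 mol/L x 0.04512 L = 0.003267 mol.
The neutralisation is 1 Ba(OH)2 : 2 HCl, so n(HCl) = 0.003267 x 2/1 = 0.006534 mol.
V(HCl) = 0.006534 / 0.3737 = 0.01749 L = 17.5 mL.

17.5 mL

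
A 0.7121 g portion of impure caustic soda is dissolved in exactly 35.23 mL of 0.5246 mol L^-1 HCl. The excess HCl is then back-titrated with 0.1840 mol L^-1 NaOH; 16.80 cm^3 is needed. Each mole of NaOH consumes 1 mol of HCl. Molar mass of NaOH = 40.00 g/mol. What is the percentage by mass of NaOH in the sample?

Total n(HCl) added = 0.5246 x 0.03523 = 0.01848 mol.
n(NaOH) used = 0.1840 x 0.01680 = 0.003091 mol, which equals the excess n(HCl).
So n(HCl) consumed by the sample = 0.01848 - 0.003091 = 0.01539 mol.
n(NaOH) = 0.01539 / 1 = 0.01539 mol.
mass NaOH = 0.01539 x 40.00 = 0.6156 g, so %NaOH = 0.6156/0.7121 x 100 = 86.5%.

86.5%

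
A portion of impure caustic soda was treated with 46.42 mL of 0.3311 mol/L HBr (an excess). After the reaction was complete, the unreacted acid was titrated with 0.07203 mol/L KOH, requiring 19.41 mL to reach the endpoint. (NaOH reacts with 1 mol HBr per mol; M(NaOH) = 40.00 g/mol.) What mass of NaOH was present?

Total n(HBr) added = 0.3311 x 0.04642 = 0.01537 mol.
n(KOH) used = 0.07203 x 0.01941 = 0.001398 mol, which equals the excess n(HBr).
So n(HBr) consumed by the sample = 0.01537 - 0.001398 = 0.01397 mol.
n(NaOH) = 0.01397 / 1 = 0.01397 mol.
mass = 0.01397 mol x 40.00 g/mol = 0.559 g.

0.559 g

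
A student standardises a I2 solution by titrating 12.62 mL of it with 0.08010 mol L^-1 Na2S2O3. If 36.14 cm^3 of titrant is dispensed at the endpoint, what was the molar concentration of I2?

n(Na2S2O3) = 0.08010 x 0.03614 = 0.002895 mol.
From the balanced equation, 2 mol Na2S2O3 reacts with 1 mol I2, so n(I2) = 0.002895 x 1/2 = 0.001447 mol.
[I2] = 0.001447 / 0.01262 L = 0.115 M.

0.115 M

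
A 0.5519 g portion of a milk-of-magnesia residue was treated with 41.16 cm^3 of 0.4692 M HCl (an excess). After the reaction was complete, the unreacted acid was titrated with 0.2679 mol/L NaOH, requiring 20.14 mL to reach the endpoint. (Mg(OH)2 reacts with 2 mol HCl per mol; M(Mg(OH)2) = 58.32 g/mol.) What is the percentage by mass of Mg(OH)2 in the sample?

Total n(HCl) added = 0.4692 x 0.04116 = 0.01931 mol.
n(NaOH) used = 0.2679 x 0.02014 = 0.005396 mol, which equals the excess n(HCl).
So n(HCl) consumed by the sample = 0.01931 - 0.005396 = 0.01392 mol.
n(Mg(OH)2) = 0.01392 / 2 = 0.006958 mol.
mass Mg(OH)2 = 0.006958 x 58.32 = 0.4058 g, so %Mg(OH)2 = 0.4058/0.5519 x 100 = 73.5%.

73.5%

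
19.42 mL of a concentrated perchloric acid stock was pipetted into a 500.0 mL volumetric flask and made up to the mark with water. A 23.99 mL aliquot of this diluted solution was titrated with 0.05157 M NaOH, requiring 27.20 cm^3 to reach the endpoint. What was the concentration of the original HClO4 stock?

n(NaOH) = 0.05157 x 0.02720 = 0.001403 mol.
n(HClO4) in the aliquot = 0.001403 mol.
[diluted HClO4] = 0.001403 / 0.02399 = 0.05847 M.
Dilution factor = 500.0/19.42 = 25.75, so [stock] = 0.05847 x 25.75 = 1.51 M.

1.51 M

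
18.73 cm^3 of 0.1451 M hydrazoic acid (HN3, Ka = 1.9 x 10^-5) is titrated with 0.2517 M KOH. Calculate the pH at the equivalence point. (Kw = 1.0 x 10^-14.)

n(HN3) = 0.1451 x 0.01873 = 0.002718 mol; V(KOH) at equivalence = 0.002718/0.2517 = 0.01080 L.
At equivalence all the acid is converted to N3-; total volume = 0.01873 + 0.01080 = 0.02953 L, so [N3-] = 0.002718/0.02953 = 0.09204 M.
Kb = Kw/Ka = 1.0e-14 / 1.9 x 10^-5 = 5.26e-10.
[OH^-] = sqrt(Kb x [N3-]) = sqrt(5.26e-10 x 0.09204) = 6.96e-6 M.
pOH = 5.16, so pH = 14.00 - 5.16 = 8.84.

8.84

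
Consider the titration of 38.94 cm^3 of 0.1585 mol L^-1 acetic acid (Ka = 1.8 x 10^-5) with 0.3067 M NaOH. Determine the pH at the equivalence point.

8.88

n(CH3COOH) = 0.1585 x 0.03894 = 0.006172 mol; V(NaOH) at equivalence = 0.006172/0.3067 = 0.02012 L.
At equivalence all the acid is converted to CH3COO-; total volume = 0.03894 + 0.02012 = 0.05906 L, so [CH3COO-] = 0.006172/0.05906 = 0.1045 M.
Kb = Kw/Ka = 1.0e-14 / 1.8 x 10^-5 = 5.56e-10.
[OH^-] = sqrt(Kb x [CH3COO-]) = sqrt(5.56e-10 x 0.1045) = 7.62e-6 M.
pOH = 5.12, so pH = 14.00 - 5.12 = 8.88.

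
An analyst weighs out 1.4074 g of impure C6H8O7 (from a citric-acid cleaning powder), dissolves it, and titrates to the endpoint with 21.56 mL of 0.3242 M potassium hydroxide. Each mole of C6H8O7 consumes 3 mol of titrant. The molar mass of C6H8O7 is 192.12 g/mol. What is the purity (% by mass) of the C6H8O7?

31.8%

n(KOH) = 0.3242 x 0.02156 = 0.006990 mol.
n(C6H8O7) = 0.006990 / 3 = 0.002330 mol.
mass of C6H8O7 = 0.002330 x 192.12 = 0.4476 g.
% purity = 0.4476 / 1.4074 x 100 = 31.8%.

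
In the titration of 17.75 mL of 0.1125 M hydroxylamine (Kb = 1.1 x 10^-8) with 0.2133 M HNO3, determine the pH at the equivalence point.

n(NH2OH) = 0.1125 x 0.01775 = 0.001997 mol; V(HNO3) at equivalence = 0.001997/0.2133 = 0.009362 L.
At equivalence the base is fully converted to NH3OH+; total volume = 0.02711 L, so [NH3OH+] = 0.001997/0.02711 = 0.07365 M.
Ka(NH3OH+) = Kw/Kb = 1.0e-14 / 1.1 x 10^-8 = 9.09e-7.
[H^+] = sqrt(Ka x [NH3OH+]) = sqrt(9.09e-7 x 0.07365) = 0.000259 M.
pH = -log(0.000259) = 3.59.

3.59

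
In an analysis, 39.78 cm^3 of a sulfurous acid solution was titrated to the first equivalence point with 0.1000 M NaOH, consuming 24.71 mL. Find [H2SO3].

n(NaOH) = 0.1000 x 0.02471 = 0.002471 mol.
At the first equivalence point, 1 mol OH^- react per mol H2SO3, so n(H2SO3) = 0.002471 / 1 = 0.002471 mol.
[H2SO3] = 0.002471 / 0.03978 L = 0.0621 M.

0.0621 M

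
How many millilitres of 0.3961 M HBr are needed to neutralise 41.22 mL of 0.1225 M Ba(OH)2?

n(Ba(OH)2) = 0.1225 mol/L x 0.04122 L = 0.005049 mol.
The neutralisation is 1 Ba(OH)2 : 2 HBr, so n(HBr) = 0.005049 x 2/1 = 0.01010 mol.
V(HBr) = 0.01010 / 0.3961 = 0.02550 L = 25.5 mL.

25.5 mL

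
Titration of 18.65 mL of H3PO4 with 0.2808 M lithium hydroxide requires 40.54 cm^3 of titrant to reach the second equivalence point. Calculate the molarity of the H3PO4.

n(LiOH) = 0.2808 x 0.04054 = 0.01138 mol.
At the second equivalence point, 2 mol OH^- react per mol H3PO4, so n(H3PO4) = 0.01138 / 2 = 0.005692 mol.
[H3PO4] = 0.005692 / 0.01865 L = 0.305 M.

0.305 M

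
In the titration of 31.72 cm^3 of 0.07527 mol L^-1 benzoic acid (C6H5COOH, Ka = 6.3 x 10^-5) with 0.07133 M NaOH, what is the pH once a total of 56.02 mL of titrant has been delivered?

n(acid) = 0.07527 x 0.03172 = 0.002388 mol; n(NaOH) added = 0.07133 x 0.05602 = 0.003996 mol.
Base is in excess by 0.003996 - 0.002388 = 0.001608 mol in a total volume of 0.08774 L.
[OH^-] = 0.001608/0.08774 = 0.01833 M, so pOH = 1.74 and pH = 14.00 - 1.74 = 12.26.

12.26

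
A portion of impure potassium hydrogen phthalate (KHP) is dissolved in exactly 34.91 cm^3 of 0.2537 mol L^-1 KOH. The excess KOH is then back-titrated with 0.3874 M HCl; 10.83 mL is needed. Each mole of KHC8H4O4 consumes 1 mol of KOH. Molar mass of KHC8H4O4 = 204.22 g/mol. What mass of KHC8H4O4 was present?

Total n(KOH) added = 0.2537 x 0.03491 = 0.008857 mol.
n(HCl) used = 0.3874 x 0.01083 = 0.004196 mol, which equals the excess n(KOH).
So n(KOH) consumed by the sample = 0.008857 - 0.004196 = 0.004661 mol.
n(KHC8H4O4) = 0.004661 / 1 = 0.004661 mol.
mass = 0.004661 mol x 204.22 g/mol = 0.952 g.

0.952 g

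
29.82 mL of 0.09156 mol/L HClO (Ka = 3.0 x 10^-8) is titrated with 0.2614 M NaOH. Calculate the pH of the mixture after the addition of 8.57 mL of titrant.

8.18

Initial n(HClO) = 0.09156 x 0.02982 = 0.002730 mol.
n(NaOH) added = 0.2614 x 0.008570 = 0.002240 mol, converting that many moles of HClO to ClO-.
Remaining n(HClO) = 0.0004901 mol; n(ClO-) = 0.002240 mol.
By Henderson-Hasselbalch, pH = pKa + log([A^-]/[HA]) = 7.52 + log(0.002240/0.0004901) = 7.52 + (+0.66) = 8.18.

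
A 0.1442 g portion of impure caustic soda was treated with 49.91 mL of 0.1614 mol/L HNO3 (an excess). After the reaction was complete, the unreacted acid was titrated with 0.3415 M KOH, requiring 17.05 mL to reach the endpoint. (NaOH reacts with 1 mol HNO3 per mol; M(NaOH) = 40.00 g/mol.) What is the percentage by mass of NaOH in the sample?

61.9%

Total n(HNO3) added = 0.1614 x 0.04991 = 0.008055 mol.
n(KOH) used = 0.3415 x 0.01705 = 0.005823 mol, which equals the excess n(HNO3).
So n(HNO3) consumed by the sample = 0.008055 - 0.005823 = 0.002233 mol.
n(NaOH) = 0.002233 / 1 = 0.002233 mol.
mass NaOH = 0.002233 x 40.00 = 0.08932 g, so %NaOH = 0.08932/0.1442 x 100 = 61.9%.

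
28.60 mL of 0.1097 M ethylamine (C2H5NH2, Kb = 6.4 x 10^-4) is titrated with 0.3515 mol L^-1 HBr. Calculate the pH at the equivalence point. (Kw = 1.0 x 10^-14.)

5.94

n(C2H5NH2) = 0.1097 x 0.02860 = 0.003137 mol; V(HBr) at equivalence = 0.003137/0.3515 = 0.008926 L.
At equivalence the base is fully converted to C2H5NH3+; total volume = 0.03753 L, so [C2H5NH3+] = 0.003137/0.03753 = 0.08361 M.
Ka(C2H5NH3+) = Kw/Kb = 1.0e-14 / 6.4 x 10^-4 = 1.56e-11.
[H^+] = sqrt(Ka x [C2H5NH3+]) = sqrt(1.56e-11 x 0.08361) = 1.14e-6 M.
pH = -log(1.14e-6) = 5.94.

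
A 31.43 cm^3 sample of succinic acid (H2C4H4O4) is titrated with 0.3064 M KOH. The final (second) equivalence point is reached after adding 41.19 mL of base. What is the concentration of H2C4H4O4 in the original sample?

n(KOH) = 0.3064 x 0.04119 = 0.01262 mol.
At the final (second) equivalence point, 2 mol OH^- react per mol H2C4H4O4, so n(H2C4H4O4) = 0.01262 / 2 = 0.006310 mol.
[H2C4H4O4] = 0.006310 / 0.03143 L = 0.201 M.

0.201 M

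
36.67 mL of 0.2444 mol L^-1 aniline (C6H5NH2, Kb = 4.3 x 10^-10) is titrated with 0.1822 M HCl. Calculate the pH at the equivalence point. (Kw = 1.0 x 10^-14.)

n(C6H5NH2) = 0.2444 x 0.03667 = 0.008962 mol; V(HCl) at equivalence = 0.008962/0.1822 = 0.04919 L.
At equivalence the base is fully converted to C6H5NH3+; total volume = 0.08586 L, so [C6H5NH3+] = 0.008962/0.08586 = 0.1044 M.
Ka(C6H5NH3+) = Kw/Kb = 1.0e-14 / 4.3 x 10^-10 = 2.33e-5.
[H^+] = sqrt(Ka x [C6H5NH3+]) = sqrt(2.33e-5 x 0.1044) = 0.00156 M.
pH = -log(0.00156) = 2.81.

2.81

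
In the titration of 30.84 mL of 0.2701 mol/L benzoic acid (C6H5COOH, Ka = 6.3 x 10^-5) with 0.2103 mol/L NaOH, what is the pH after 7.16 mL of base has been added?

3.54

Initial n(C6H5COOH) = 0.2701 x 0.03084 = 0.008330 mol.
n(NaOH) added = 0.2103 x 0.007160 = 0.001506 mol, converting that many moles of C6H5COOH to C6H5COO-.
Remaining n(C6H5COOH) = 0.006824 mol; n(C6H5COO-) = 0.001506 mol.
By Henderson-Hasselbalch, pH = pKa + log([A^-]/[HA]) = 4.20 + log(0.001506/0.006824) = 4.20 + (-0.66) = 3.54.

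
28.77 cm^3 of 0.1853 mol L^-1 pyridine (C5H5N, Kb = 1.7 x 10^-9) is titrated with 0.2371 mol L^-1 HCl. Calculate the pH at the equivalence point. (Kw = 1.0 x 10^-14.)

n(C5H5N) = 0.1853 x 0.02877 = 0.005331 mol; V(HCl) at equivalence = 0.005331/0.2371 = 0.02248 L.
At equivalence the base is fully converted to C5H5NH+; total volume = 0.05125 L, so [C5H5NH+] = 0.005331/0.05125 = 0.1040 M.
Ka(C5H5NH+) = Kw/Kb = 1.0e-14 / 1.7 x 10^-9 = 5.88e-6.
[H^+] = sqrt(Ka x [C5H5NH+]) = sqrt(5.88e-6 x 0.1040) = 0.000782 M.
pH = -log(0.000782) = 3.11.

3.11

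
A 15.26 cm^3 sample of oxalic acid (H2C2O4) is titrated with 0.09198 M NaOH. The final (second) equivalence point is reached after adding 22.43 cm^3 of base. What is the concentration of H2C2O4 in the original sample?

n(NaOH) = 0.09198 x 0.02243 = 0.002063 mol.
At the final (second) equivalence point, 2 mol OH^- react per mol H2C2O4, so n(H2C2O4) = 0.002063 / 2 = 0.001032 mol.
[H2C2O4] = 0.001032 / 0.01526 L = 0.0676 M.

0.0676 M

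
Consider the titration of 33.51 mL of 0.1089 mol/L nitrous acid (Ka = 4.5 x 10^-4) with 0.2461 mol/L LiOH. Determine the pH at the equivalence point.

8.11

n(HNO2) = 0.1089 x 0.03351 = 0.003649 mol; V(LiOH) at equivalence = 0.003649/0.2461 = 0.01483 L.
At equivalence all the acid is converted to NO2-; total volume = 0.03351 + 0.01483 = 0.04834 L, so [NO2-] = 0.003649/0.04834 = 0.07549 M.
Kb = Kw/Ka = 1.0e-14 / 4.5 x 10^-4 = 2.22e-11.
[OH^-] = sqrt(Kb x [NO2-]) = sqrt(2.22e-11 x 0.07549) = 1.30e-6 M.
pOH = 5.89, so pH = 14.00 - 5.89 = 8.11.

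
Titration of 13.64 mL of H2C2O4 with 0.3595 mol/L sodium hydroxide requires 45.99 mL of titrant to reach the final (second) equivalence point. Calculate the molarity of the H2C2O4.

n(NaOH) = 0.3595 x 0.04599 = 0.01653 mol.
At the final (second) equivalence point, 2 mol OH^- react per mol H2C2O4, so n(H2C2O4) = 0.01653 / 2 = 0.008267 mol.
[H2C2O4] = 0.008267 / 0.01364 L = 0.606 M.

0.606 M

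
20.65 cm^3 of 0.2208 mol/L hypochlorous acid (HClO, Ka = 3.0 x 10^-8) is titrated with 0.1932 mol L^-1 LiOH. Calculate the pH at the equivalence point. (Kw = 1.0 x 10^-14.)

10.27

n(HClO) = 0.2208 x 0.02065 = 0.004560 mol; V(LiOH) at equivalence = 0.004560/0.1932 = 0.02360 L.
At equivalence all the acid is converted to ClO-; total volume = 0.02065 + 0.02360 = 0.04425 L, so [ClO-] = 0.004560/0.04425 = 0.1030 M.
Kb = Kw/Ka = 1.0e-14 / 3.0 x 10^-8 = 3.33e-7.
[OH^-] = sqrt(Kb x [ClO-]) = sqrt(3.33e-7 x 0.1030) = 0.000185 M.
pOH = 3.73, so pH = 14.00 - 3.73 = 10.27.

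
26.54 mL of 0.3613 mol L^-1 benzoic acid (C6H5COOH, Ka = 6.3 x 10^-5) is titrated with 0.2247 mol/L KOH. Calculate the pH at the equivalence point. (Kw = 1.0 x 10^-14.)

n(C6H5COOH) = 0.3613 x 0.02654 = 0.009589 mol; V(KOH) at equivalence = 0.009589/0.2247 = 0.04267 L.
At equivalence all the acid is converted to C6H5COO-; total volume = 0.02654 + 0.04267 = 0.06921 L, so [C6H5COO-] = 0.009589/0.06921 = 0.1385 M.
Kb = Kw/Ka = 1.0e-14 / 6.3 x 10^-5 = 1.59e-10.
[OH^-] = sqrt(Kb x [C6H5COO-]) = sqrt(1.59e-10 x 0.1385) = 4.69e-6 M.
pOH = 5.33, so pH = 14.00 - 5.33 = 8.67.

8.67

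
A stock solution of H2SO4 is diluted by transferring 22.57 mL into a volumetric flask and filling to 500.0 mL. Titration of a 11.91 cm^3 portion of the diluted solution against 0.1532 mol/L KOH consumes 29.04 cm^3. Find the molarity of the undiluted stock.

4.14 M

n(KOH) = 0.1532 x 0.02904 = 0.004449 mol.
n(H2SO4) in the aliquot = 0.004449 x 1/2 = 0.002224 mol.
[diluted H2SO4] = 0.002224 / 0.01191 = 0.1868 M.
Dilution factor = 500.0/22.57 = 22.15, so [stock] = 0.1868 x 22.15 = 4.14 M.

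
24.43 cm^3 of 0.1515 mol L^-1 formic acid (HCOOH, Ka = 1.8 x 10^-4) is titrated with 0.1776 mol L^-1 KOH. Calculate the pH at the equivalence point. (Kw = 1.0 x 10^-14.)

n(HCOOH) = 0.1515 x 0.02443 = 0.003701 mol; V(KOH) at equivalence = 0.003701/0.1776 = 0.02084 L.
At equivalence all the acid is converted to HCOO-; total volume = 0.02443 + 0.02084 = 0.04527 L, so [HCOO-] = 0.003701/0.04527 = 0.08176 M.
Kb = Kw/Ka = 1.0e-14 / 1.8 x 10^-4 = 5.56e-11.
[OH^-] = sqrt(Kb x [HCOO-]) = sqrt(5.56e-11 x 0.08176) = 2.13e-6 M.
pOH = 5.67, so pH = 14.00 - 5.67 = 8.33.

8.33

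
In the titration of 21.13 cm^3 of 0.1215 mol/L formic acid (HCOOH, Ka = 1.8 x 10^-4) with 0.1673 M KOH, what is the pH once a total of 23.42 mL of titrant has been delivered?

n(acid) = 0.1215 x 0.02113 = 0.002567 mol; n(KOH) added = 0.1673 x 0.02342 = 0.003918 mol.
Base is in excess by 0.003918 - 0.002567 = 0.001351 mol in a total volume of 0.04455 L.
[OH^-] = 0.001351/0.04455 = 0.03032 M, so pOH = 1.52 and pH = 14.00 - 1.52 = 12.48.

12.48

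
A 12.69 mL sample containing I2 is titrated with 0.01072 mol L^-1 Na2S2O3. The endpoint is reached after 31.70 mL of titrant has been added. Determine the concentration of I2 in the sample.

0.0134 M

n(Na2S2O3) = 0.01072 x 0.03170 = 0.0003398 mol.
From the balanced equation, 2 mol Na2S2O3 reacts with 1 mol I2, so n(I2) = 0.0003398 x 1/2 = 0.0001699 mol.
[I2] = 0.0001699 / 0.01269 L = 0.0134 M.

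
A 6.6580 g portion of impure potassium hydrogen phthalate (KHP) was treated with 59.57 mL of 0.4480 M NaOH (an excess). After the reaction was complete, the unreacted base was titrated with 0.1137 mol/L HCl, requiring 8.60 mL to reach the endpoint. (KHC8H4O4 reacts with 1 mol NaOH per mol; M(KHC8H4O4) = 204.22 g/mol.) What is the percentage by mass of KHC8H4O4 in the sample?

78.9%

Total n(NaOH) added = 0.4480 x 0.05957 = 0.02669 mol.
n(HCl) used = 0.1137 x 0.008600 = 0.0009778 mol, which equals the excess n(NaOH).
So n(NaOH) consumed by the sample = 0.02669 - 0.0009778 = 0.02571 mol.
n(KHC8H4O4) = 0.02571 / 1 = 0.02571 mol.
mass KHC8H4O4 = 0.02571 x 204.22 = 5.250 g, so %KHC8H4O4 = 5.250/6.6580 x 100 = 78.9%.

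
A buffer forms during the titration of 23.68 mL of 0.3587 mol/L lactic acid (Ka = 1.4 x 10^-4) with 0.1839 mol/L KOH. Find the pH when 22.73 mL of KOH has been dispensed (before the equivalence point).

Initial n(HC3H5O3) = 0.3587 x 0.02368 = 0.008494 mol.
n(KOH) added = 0.1839 x 0.02273 = 0.004180 mol, converting that many moles of HC3H5O3 to C3H5O3-.
Remaining n(HC3H5O3) = 0.004314 mol; n(C3H5O3-) = 0.004180 mol.
By Henderson-Hasselbalch, pH = pKa + log([A^-]/[HA]) = 3.85 + log(0.004180/0.004314) = 3.85 + (-0.01) = 3.84.

3.84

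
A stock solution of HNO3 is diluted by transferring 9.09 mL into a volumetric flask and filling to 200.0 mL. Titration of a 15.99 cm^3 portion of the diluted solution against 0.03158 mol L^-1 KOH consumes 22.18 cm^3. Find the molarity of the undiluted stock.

n(KOH) = 0.03158 x 0.02218 = 0.0007004 mol.
n(HNO3) in the aliquot = 0.0007004 mol.
[diluted HNO3] = 0.0007004 / 0.01599 = 0.04381 M.
Dilution factor = 200.0/9.090 = 22.00, so [stock] = 0.04381 x 22.00 = 0.964 M.

0.964 M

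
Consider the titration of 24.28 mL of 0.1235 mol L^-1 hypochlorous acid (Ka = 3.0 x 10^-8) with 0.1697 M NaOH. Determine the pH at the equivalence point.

10.19

n(HClO) = 0.1235 x 0.02428 = 0.002999 mol; V(NaOH) at equivalence = 0.002999/0.1697 = 0.01767 L.
At equivalence all the acid is converted to ClO-; total volume = 0.02428 + 0.01767 = 0.04195 L, so [ClO-] = 0.002999/0.04195 = 0.07148 M.
Kb = Kw/Ka = 1.0e-14 / 3.0 x 10^-8 = 3.33e-7.
[OH^-] = sqrt(Kb x [ClO-]) = sqrt(3.33e-7 x 0.07148) = 0.000154 M.
pOH = 3.81, so pH = 14.00 - 3.81 = 10.19.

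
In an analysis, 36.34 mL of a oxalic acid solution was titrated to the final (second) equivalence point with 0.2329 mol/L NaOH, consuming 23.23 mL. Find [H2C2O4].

0.0744 M

n(NaOH) = 0.2329 x 0.02323 = 0.005410 mol.
At the final (second) equivalence point, 2 mol OH^- react per mol H2C2O4, so n(H2C2O4) = 0.005410 / 2 = 0.002705 mol.
[H2C2O4] = 0.002705 / 0.03634 L = 0.0744 M.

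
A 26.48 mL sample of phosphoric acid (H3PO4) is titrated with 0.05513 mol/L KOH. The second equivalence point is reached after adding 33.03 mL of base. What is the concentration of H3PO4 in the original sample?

0.0344 M

n(KOH) = 0.05513 x 0.03303 = 0.001821 mol.
At the second equivalence point, 2 mol OH^- react per mol H3PO4, so n(H3PO4) = 0.001821 / 2 = 0.0009105 mol.
[H3PO4] = 0.0009105 / 0.02648 L = 0.0344 M.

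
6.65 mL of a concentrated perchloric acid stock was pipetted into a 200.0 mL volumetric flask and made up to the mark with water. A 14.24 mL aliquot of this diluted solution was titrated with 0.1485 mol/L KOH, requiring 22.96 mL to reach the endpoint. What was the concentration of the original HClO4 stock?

7.20 M

n(KOH) = 0.1485 x 0.02296 = 0.003410 mol.
n(HClO4) in the aliquot = 0.003410 mol.
[diluted HClO4] = 0.003410 / 0.01424 = 0.2394 M.
Dilution factor = 200.0/6.650 = 30.08, so [stock] = 0.2394 x 30.08 = 7.20 M.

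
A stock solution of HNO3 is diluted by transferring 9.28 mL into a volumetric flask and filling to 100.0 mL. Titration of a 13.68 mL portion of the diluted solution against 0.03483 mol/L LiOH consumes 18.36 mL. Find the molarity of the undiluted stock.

0.504 M

n(LiOH) = 0.03483 x 0.01836 = 0.0006395 mol.
n(HNO3) in the aliquot = 0.0006395 mol.
[diluted HNO3] = 0.0006395 / 0.01368 = 0.04675 M.
Dilution factor = 100.0/9.280 = 10.78, so [stock] = 0.04675 x 10.78 = 0.504 M.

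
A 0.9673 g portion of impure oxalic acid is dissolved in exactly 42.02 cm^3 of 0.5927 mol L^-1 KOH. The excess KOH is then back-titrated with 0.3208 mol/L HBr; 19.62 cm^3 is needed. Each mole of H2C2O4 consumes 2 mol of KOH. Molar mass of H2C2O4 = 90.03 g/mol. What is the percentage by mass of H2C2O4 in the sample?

86.6%

Total n(KOH) added = 0.5927 x 0.04202 = 0.02491 mol.
n(HBr) used = 0.3208 x 0.01962 = 0.006294 mol, which equals the excess n(KOH).
So n(KOH) consumed by the sample = 0.02491 - 0.006294 = 0.01861 mol.
n(H2C2O4) = 0.01861 / 2 = 0.009306 mol.
mass H2C2O4 = 0.009306 x 90.03 = 0.8378 g, so %H2C2O4 = 0.8378/0.9673 x 100 = 86.6%.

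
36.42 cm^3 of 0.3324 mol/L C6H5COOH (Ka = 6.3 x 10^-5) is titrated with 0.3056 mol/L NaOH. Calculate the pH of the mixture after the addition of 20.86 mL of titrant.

4.25

Initial n(C6H5COOH) = 0.3324 x 0.03642 = 0.01211 mol.
n(NaOH) added = 0.3056 x 0.02086 = 0.006375 mol, converting that many moles of C6H5COOH to C6H5COO-.
Remaining n(C6H5COOH) = 0.005731 mol; n(C6H5COO-) = 0.006375 mol.
By Henderson-Hasselbalch, pH = pKa + log([A^-]/[HA]) = 4.20 + log(0.006375/0.005731) = 4.20 + (+0.05) = 4.25.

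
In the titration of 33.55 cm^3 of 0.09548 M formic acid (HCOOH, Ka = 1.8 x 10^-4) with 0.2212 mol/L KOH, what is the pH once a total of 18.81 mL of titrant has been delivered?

12.26

n(acid) = 0.09548 x 0.03355 = 0.003203 mol; n(KOH) added = 0.2212 x 0.01881 = 0.004161 mol.
Base is in excess by 0.004161 - 0.003203 = 0.0009574 mol in a total volume of 0.05236 L.
[OH^-] = 0.0009574/0.05236 = 0.01829 M, so pOH = 1.74 and pH = 14.00 - 1.74 = 12.26.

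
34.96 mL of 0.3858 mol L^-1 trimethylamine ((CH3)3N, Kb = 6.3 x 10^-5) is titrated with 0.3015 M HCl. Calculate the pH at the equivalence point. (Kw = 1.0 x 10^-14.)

n((CH3)3N) = 0.3858 x 0.03496 = 0.01349 mol; V(HCl) at equivalence = 0.01349/0.3015 = 0.04473 L.
At equivalence the base is fully converted to (CH3)3NH+; total volume = 0.07969 L, so [(CH3)3NH+] = 0.01349/0.07969 = 0.1692 M.
Ka((CH3)3NH+) = Kw/Kb = 1.0e-14 / 6.3 x 10^-5 = 1.59e-10.
[H^+] = sqrt(Ka x [(CH3)3NH+]) = sqrt(1.59e-10 x 0.1692) = 5.18e-6 M.
pH = -log(5.18e-6) = 5.29.

5.29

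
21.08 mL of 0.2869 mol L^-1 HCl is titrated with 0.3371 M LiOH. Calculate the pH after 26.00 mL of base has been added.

n(acid) = 0.2869 x 0.02108 = 0.006048 mol; n(LiOH) added = 0.3371 x 0.02600 = 0.008765 mol.
Base is in excess by 0.008765 - 0.006048 = 0.002717 mol in a total volume of 0.04708 L.
[OH^-] = 0.002717/0.04708 = 0.05770 M, so pOH = 1.24 and pH = 14.00 - 1.24 = 12.76.

12.76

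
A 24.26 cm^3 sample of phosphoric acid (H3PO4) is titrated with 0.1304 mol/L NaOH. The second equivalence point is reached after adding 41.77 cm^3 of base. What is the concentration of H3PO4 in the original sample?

0.112 M

n(NaOH) = 0.1304 x 0.04177 = 0.005447 mol.
At the second equivalence point, 2 mol OH^- react per mol H3PO4, so n(H3PO4) = 0.005447 / 2 = 0.002723 mol.
[H3PO4] = 0.002723 / 0.02426 L = 0.112 M.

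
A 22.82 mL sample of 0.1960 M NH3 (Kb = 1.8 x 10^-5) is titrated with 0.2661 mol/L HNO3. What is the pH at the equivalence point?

n(NH3) = 0.1960 x 0.02282 = 0.004473 mol; V(HNO3) at equivalence = 0.004473/0.2661 = 0.01681 L.
At equivalence the base is fully converted to NH4+; total volume = 0.03963 L, so [NH4+] = 0.004473/0.03963 = 0.1129 M.
Ka(NH4+) = Kw/Kb = 1.0e-14 / 1.8 x 10^-5 = 5.56e-10.
[H^+] = sqrt(Ka x [NH4+]) = sqrt(5.56e-10 x 0.1129) = 7.92e-6 M.
pH = -log(7.92e-6) = 5.10.

5.10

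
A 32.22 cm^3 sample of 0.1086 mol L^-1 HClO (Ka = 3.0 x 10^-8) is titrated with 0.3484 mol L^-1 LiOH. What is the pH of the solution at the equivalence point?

n(HClO) = 0.1086 x 0.03222 = 0.003499 mol; V(LiOH) at equivalence = 0.003499/0.3484 = 0.01004 L.
At equivalence all the acid is converted to ClO-; total volume = 0.03222 + 0.01004 = 0.04226 L, so [ClO-] = 0.003499/0.04226 = 0.08279 M.
Kb = Kw/Ka = 1.0e-14 / 3.0 x 10^-8 = 3.33e-7.
[OH^-] = sqrt(Kb x [ClO-]) = sqrt(3.33e-7 x 0.08279) = 0.000166 M.
pOH = 3.78, so pH = 14.00 - 3.78 = 10.22.

10.22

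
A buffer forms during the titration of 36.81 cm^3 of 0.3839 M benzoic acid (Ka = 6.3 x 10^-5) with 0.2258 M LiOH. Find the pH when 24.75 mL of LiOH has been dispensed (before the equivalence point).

Initial n(C6H5COOH) = 0.3839 x 0.03681 = 0.01413 mol.
n(LiOH) added = 0.2258 x 0.02475 = 0.005589 mol, converting that many moles of C6H5COOH to C6H5COO-.
Remaining n(C6H5COOH) = 0.008543 mol; n(C6H5COO-) = 0.005589 mol.
By Henderson-Hasselbalch, pH = pKa + log([A^-]/[HA]) = 4.20 + log(0.005589/0.008543) = 4.20 + (-0.18) = 4.02.

4.02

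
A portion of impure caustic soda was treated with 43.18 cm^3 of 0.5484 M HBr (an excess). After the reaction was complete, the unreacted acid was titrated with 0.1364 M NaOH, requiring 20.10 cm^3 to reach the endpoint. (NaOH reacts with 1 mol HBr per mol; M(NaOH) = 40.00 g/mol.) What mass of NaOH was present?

Total n(HBr) added = 0.5484 x 0.04318 = 0.02368 mol.
n(NaOH) used = 0.1364 x 0.02010 = 0.002742 mol, which equals the excess n(HBr).
So n(HBr) consumed by the sample = 0.02368 - 0.002742 = 0.02094 mol.
n(NaOH) = 0.02094 / 1 = 0.02094 mol.
mass = 0.02094 mol x 40.00 g/mol = 0.838 g.

0.838 g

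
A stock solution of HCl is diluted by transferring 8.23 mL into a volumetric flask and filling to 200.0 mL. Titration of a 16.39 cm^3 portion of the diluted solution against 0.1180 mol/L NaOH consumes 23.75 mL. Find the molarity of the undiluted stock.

4.16 M

n(NaOH) = 0.1180 x 0.02375 = 0.002802 mol.
n(HCl) in the aliquot = 0.002802 mol.
[diluted HCl] = 0.002802 / 0.01639 = 0.1710 M.
Dilution factor = 200.0/8.230 = 24.30, so [stock] = 0.1710 x 24.30 = 4.16 M.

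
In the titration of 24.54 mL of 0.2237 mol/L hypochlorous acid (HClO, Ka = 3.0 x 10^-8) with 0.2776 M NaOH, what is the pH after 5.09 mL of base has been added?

Initial n(HClO) = 0.2237 x 0.02454 = 0.005490 mol.
n(NaOH) added = 0.2776 x 0.005090 = 0.001413 mol, converting that many moles of HClO to ClO-.
Remaining n(HClO) = 0.004077 mol; n(ClO-) = 0.001413 mol.
By Henderson-Hasselbalch, pH = pKa + log([A^-]/[HA]) = 7.52 + log(0.001413/0.004077) = 7.52 + (-0.46) = 7.06.

7.06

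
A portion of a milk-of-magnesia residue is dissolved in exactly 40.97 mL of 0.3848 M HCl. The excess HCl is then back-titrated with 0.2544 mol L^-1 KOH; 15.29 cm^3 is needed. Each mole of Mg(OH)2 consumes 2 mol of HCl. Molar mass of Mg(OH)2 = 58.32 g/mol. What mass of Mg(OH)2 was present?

Total n(HCl) added = 0.3848 x 0.04097 = 0.01577 mol.
n(KOH) used = 0.2544 x 0.01529 = 0.003890 mol, which equals the excess n(HCl).
So n(HCl) consumed by the sample = 0.01577 - 0.003890 = 0.01188 mol.
n(Mg(OH)2) = 0.01188 / 2 = 0.005938 mol.
mass = 0.005938 mol x 58.32 g/mol = 0.346 g.

0.346 g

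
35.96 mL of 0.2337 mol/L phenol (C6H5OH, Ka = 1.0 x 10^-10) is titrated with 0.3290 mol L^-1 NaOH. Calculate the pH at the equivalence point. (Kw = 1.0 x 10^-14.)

11.57

n(C6H5OH) = 0.2337 x 0.03596 = 0.008404 mol; V(NaOH) at equivalence = 0.008404/0.3290 = 0.02554 L.
At equivalence all the acid is converted to C6H5O-; total volume = 0.03596 + 0.02554 = 0.06150 L, so [C6H5O-] = 0.008404/0.06150 = 0.1366 M.
Kb = Kw/Ka = 1.0e-14 / 1.0 x 10^-10 = 0.000100.
[OH^-] = sqrt(Kb x [C6H5O-]) = sqrt(0.000100 x 0.1366) = 0.00370 M.
pOH = 2.43, so pH = 14.00 - 2.43 = 11.57.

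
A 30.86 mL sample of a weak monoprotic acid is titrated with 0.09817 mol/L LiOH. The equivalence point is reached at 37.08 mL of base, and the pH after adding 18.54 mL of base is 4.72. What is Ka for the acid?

18.54 mL is half of the equivalence volume, so this is the half-equivalence point where [HA] = [A^-].
At half-equivalence pH = pKa, so pKa = 4.72.
Ka = 10^(-4.72) = 1.9 x 10^-5.

1.9 x 10^-5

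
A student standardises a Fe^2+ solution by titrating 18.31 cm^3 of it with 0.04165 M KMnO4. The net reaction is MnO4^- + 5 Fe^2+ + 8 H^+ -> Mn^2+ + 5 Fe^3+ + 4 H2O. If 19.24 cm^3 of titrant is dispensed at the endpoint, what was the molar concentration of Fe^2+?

0.219 M

n(KMnO4) = 0.04165 x 0.01924 = 0.0008013 mol.
From the balanced equation, 1 mol KMnO4 reacts with 5 mol Fe^2+, so n(Fe^2+) = 0.0008013 x 5/1 = 0.004007 mol.
[Fe^2+] = 0.004007 / 0.01831 L = 0.219 M.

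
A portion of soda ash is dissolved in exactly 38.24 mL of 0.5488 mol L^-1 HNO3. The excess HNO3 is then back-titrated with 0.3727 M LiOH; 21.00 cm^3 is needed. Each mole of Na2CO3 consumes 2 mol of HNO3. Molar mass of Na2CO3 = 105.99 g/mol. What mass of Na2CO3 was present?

0.697 g

Total n(HNO3) added = 0.5488 x 0.03824 = 0.02099 mol.
n(LiOH) used = 0.3727 x 0.02100 = 0.007827 mol, which equals the excess n(HNO3).
So n(HNO3) consumed by the sample = 0.02099 - 0.007827 = 0.01316 mol.
n(Na2CO3) = 0.01316 / 2 = 0.006580 mol.
mass = 0.006580 mol x 105.99 g/mol = 0.697 g.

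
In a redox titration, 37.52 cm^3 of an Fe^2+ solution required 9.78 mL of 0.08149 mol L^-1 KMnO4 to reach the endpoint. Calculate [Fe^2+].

0.106 M

n(KMnO4) = 0.08149 x 0.009780 = 0.0007970 mol.
From the balanced equation, 1 mol KMnO4 reacts with 5 mol Fe^2+, so n(Fe^2+) = 0.0007970 x 5/1 = 0.003985 mol.
[Fe^2+] = 0.003985 / 0.03752 L = 0.106 M.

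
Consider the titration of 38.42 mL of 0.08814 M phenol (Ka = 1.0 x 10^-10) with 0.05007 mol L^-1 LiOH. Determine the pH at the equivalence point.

11.25

n(C6H5OH) = 0.08814 x 0.03842 = 0.003386 mol; V(LiOH) at equivalence = 0.003386/0.05007 = 0.06763 L.
At equivalence all the acid is converted to C6H5O-; total volume = 0.03842 + 0.06763 = 0.1061 L, so [C6H5O-] = 0.003386/0.1061 = 0.03193 M.
Kb = Kw/Ka = 1.0e-14 / 1.0 x 10^-10 = 0.000100.
[OH^-] = sqrt(Kb x [C6H5O-]) = sqrt(0.000100 x 0.03193) = 0.00179 M.
pOH = 2.75, so pH = 14.00 - 2.75 = 11.25.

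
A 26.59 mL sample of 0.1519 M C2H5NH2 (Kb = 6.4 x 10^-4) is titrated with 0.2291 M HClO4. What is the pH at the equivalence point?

n(C2H5NH2) = 0.1519 x 0.02659 = 0.004039 mol; V(HClO4) at equivalence = 0.004039/0.2291 = 0.01763 L.
At equivalence the base is fully converted to C2H5NH3+; total volume = 0.04422 L, so [C2H5NH3+] = 0.004039/0.04422 = 0.09134 M.
Ka(C2H5NH3+) = Kw/Kb = 1.0e-14 / 6.4 x 10^-4 = 1.56e-11.
[H^+] = sqrt(Ka x [C2H5NH3+]) = sqrt(1.56e-11 x 0.09134) = 1.19e-6 M.
pH = -log(1.19e-6) = 5.92.

5.92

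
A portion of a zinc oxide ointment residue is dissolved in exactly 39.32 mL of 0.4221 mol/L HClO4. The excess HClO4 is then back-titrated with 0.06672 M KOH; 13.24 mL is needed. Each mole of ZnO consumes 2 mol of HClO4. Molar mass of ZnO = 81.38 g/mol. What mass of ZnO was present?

0.639 g

Total n(HClO4) added = 0.4221 x 0.03932 = 0.01660 mol.
n(KOH) used = 0.06672 x 0.01324 = 0.0008834 mol, which equals the excess n(HClO4).
So n(HClO4) consumed by the sample = 0.01660 - 0.0008834 = 0.01571 mol.
n(ZnO) = 0.01571 / 2 = 0.007857 mol.
mass = 0.007857 mol x 81.38 g/mol = 0.639 g.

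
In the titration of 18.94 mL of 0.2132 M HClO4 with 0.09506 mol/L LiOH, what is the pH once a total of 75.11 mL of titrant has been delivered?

n(acid) = 0.2132 x 0.01894 = 0.004038 mol; n(LiOH) added = 0.09506 x 0.07511 = 0.007140 mol.
Base is in excess by 0.007140 - 0.004038 = 0.003102 mol in a total volume of 0.09405 L.
[OH^-] = 0.003102/0.09405 = 0.03298 M, so pOH = 1.48 and pH = 14.00 - 1.48 = 12.52.

12.52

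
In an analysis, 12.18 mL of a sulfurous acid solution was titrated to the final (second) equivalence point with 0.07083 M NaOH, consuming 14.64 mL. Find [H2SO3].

n(NaOH) = 0.07083 x 0.01464 = 0.001037 mol.
At the final (second) equivalence point, 2 mol OH^- react per mol H2SO3, so n(H2SO3) = 0.001037 / 2 = 0.0005185 mol.
[H2SO3] = 0.0005185 / 0.01218 L = 0.0426 M.

0.0426 M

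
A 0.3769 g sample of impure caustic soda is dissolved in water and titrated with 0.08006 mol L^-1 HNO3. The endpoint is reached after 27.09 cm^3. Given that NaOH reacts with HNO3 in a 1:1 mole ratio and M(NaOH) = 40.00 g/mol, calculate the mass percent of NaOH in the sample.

n(HNO3) = 0.08006 x 0.02709 = 0.002169 mol.
n(NaOH) = 0.002169 / 1 = 0.002169 mol.
mass of NaOH = 0.002169 x 40.00 = 0.08675 g.
% purity = 0.08675 / 0.3769 x 100 = 23.0%.

23.0%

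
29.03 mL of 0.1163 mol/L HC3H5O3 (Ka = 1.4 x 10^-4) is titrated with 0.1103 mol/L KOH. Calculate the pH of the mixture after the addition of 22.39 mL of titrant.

Initial n(HC3H5O3) = 0.1163 x 0.02903 = 0.003376 mol.
n(KOH) added = 0.1103 x 0.02239 = 0.002470 mol, converting that many moles of HC3H5O3 to C3H5O3-.
Remaining n(HC3H5O3) = 0.0009066 mol; n(C3H5O3-) = 0.002470 mol.
By Henderson-Hasselbalch, pH = pKa + log([A^-]/[HA]) = 3.85 + log(0.002470/0.0009066) = 3.85 + (+0.44) = 4.29.

4.29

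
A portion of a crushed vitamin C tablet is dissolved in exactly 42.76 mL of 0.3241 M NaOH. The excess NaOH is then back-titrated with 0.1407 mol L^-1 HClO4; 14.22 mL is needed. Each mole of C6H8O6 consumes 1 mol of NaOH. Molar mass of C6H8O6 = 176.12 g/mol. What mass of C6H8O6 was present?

Total n(NaOH) added = 0.3241 x 0.04276 = 0.01386 mol.
n(HClO4) used = 0.1407 x 0.01422 = 0.002001 mol, which equals the excess n(NaOH).
So n(NaOH) consumed by the sample = 0.01386 - 0.002001 = 0.01186 mol.
n(C6H8O6) = 0.01186 / 1 = 0.01186 mol.
mass = 0.01186 mol x 176.12 g/mol = 2.09 g.

2.09 g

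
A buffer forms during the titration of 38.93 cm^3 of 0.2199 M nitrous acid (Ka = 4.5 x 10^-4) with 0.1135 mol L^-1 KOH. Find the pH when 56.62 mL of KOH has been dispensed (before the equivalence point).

Initial n(HNO2) = 0.2199 x 0.03893 = 0.008561 mol.
n(KOH) added = 0.1135 x 0.05662 = 0.006426 mol, converting that many moles of HNO2 to NO2-.
Remaining n(HNO2) = 0.002134 mol; n(NO2-) = 0.006426 mol.
By Henderson-Hasselbalch, pH = pKa + log([A^-]/[HA]) = 3.35 + log(0.006426/0.002134) = 3.35 + (+0.48) = 3.83.

3.83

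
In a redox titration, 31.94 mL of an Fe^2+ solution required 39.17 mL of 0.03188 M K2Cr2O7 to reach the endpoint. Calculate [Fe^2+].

n(K2Cr2O7) = 0.03188 x 0.03917 = 0.001249 mol.
From the balanced equation, 1 mol K2Cr2O7 reacts with 6 mol Fe^2+, so n(Fe^2+) = 0.001249 x 6/1 = 0.007492 mol.
[Fe^2+] = 0.007492 / 0.03194 L = 0.235 M.

0.235 M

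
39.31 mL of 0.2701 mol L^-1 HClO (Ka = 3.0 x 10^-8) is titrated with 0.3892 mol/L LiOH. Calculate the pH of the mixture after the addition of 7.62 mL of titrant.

Initial n(HClO) = 0.2701 x 0.03931 = 0.01062 mol.
n(LiOH) added = 0.3892 x 0.007620 = 0.002966 mol, converting that many moles of HClO to ClO-.
Remaining n(HClO) = 0.007652 mol; n(ClO-) = 0.002966 mol.
By Henderson-Hasselbalch, pH = pKa + log([A^-]/[HA]) = 7.52 + log(0.002966/0.007652) = 7.52 + (-0.41) = 7.11.

7.11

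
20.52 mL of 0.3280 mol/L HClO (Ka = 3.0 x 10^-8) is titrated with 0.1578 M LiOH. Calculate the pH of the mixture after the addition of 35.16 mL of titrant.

8.19

Initial n(HClO) = 0.3280 x 0.02052 = 0.006731 mol.
n(LiOH) added = 0.1578 x 0.03516 = 0.005548 mol, converting that many moles of HClO to ClO-.
Remaining n(HClO) = 0.001182 mol; n(ClO-) = 0.005548 mol.
By Henderson-Hasselbalch, pH = pKa + log([A^-]/[HA]) = 7.52 + log(0.005548/0.001182) = 7.52 + (+0.67) = 8.19.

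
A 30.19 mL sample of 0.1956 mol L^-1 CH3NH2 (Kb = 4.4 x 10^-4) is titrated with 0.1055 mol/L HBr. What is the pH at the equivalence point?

5.90

n(CH3NH2) = 0.1956 x 0.03019 = 0.005905 mol; V(HBr) at equivalence = 0.005905/0.1055 = 0.05597 L.
At equivalence the base is fully converted to CH3NH3+; total volume = 0.08616 L, so [CH3NH3+] = 0.005905/0.08616 = 0.06853 M.
Ka(CH3NH3+) = Kw/Kb = 1.0e-14 / 4.4 x 10^-4 = 2.27e-11.
[H^+] = sqrt(Ka x [CH3NH3+]) = sqrt(2.27e-11 x 0.06853) = 1.25e-6 M.
pH = -log(1.25e-6) = 5.90.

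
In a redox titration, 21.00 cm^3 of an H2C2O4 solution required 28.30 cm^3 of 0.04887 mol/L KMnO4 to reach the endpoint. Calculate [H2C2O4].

0.165 M

n(KMnO4) = 0.04887 x 0.02830 = 0.001383 mol.
From the balanced equation, 2 mol KMnO4 reacts with 5 mol H2C2O4, so n(H2C2O4) = 0.001383 x 5/2 = 0.003458 mol.
[H2C2O4] = 0.003458 / 0.02100 L = 0.165 M.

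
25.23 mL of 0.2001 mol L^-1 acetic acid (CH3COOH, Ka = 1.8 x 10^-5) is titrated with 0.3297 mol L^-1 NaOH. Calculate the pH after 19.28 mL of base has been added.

n(acid) = 0.2001 x 0.02523 = 0.005049 mol; n(NaOH) added = 0.3297 x 0.01928 = 0.006357 mol.
Base is in excess by 0.006357 - 0.005049 = 0.001308 mol in a total volume of 0.04451 L.
[OH^-] = 0.001308/0.04451 = 0.02939 M, so pOH = 1.53 and pH = 14.00 - 1.53 = 12.47.

12.47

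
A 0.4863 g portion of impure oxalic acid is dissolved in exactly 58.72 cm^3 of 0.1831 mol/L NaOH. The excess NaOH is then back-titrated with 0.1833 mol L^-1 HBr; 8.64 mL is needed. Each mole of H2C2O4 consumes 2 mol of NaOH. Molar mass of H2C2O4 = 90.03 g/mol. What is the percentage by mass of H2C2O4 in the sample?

84.9%

Total n(NaOH) added = 0.1831 x 0.05872 = 0.01075 mol.
n(HBr) used = 0.1833 x 0.008640 = 0.001584 mol, which equals the excess n(NaOH).
So n(NaOH) consumed by the sample = 0.01075 - 0.001584 = 0.009168 mol.
n(H2C2O4) = 0.009168 / 2 = 0.004584 mol.
mass H2C2O4 = 0.004584 x 90.03 = 0.4127 g, so %H2C2O4 = 0.4127/0.4863 x 100 = 84.9%.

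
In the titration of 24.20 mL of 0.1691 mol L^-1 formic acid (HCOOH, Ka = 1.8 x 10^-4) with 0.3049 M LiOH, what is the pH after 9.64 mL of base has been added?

4.15

Initial n(HCOOH) = 0.1691 x 0.02420 = 0.004092 mol.
n(LiOH) added = 0.3049 x 0.009640 = 0.002939 mol, converting that many moles of HCOOH to HCOO-.
Remaining n(HCOOH) = 0.001153 mol; n(HCOO-) = 0.002939 mol.
By Henderson-Hasselbalch, pH = pKa + log([A^-]/[HA]) = 3.74 + log(0.002939/0.001153) = 3.74 + (+0.41) = 4.15.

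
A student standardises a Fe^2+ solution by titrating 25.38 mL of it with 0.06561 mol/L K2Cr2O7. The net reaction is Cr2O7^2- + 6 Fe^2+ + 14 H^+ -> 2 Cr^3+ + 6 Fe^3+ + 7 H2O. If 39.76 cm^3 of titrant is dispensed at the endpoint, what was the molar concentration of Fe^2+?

n(K2Cr2O7) = 0.06561 x 0.03976 = 0.002609 mol.
From the balanced equation, 1 mol K2Cr2O7 reacts with 6 mol Fe^2+, so n(Fe^2+) = 0.002609 x 6/1 = 0.01565 mol.
[Fe^2+] = 0.01565 / 0.02538 L = 0.617 M.

0.617 M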